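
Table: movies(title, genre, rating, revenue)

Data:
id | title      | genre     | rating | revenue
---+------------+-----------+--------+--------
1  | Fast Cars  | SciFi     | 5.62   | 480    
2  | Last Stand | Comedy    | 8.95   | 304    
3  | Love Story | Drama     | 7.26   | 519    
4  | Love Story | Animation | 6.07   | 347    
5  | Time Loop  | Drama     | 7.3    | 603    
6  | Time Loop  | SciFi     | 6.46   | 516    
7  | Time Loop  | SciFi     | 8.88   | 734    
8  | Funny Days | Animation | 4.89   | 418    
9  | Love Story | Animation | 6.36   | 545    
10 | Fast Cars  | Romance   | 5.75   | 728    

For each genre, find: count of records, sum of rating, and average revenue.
SELECT genre,
       COUNT(*) as cnt,
       SUM(rating) as total_rating,
       AVG(revenue) as avg_revenue
FROM movies
GROUP BY genre

Result:
  Animation: 3 records, 17.32 total rating, 436.67 avg revenue
  Comedy: 1 records, 8.95 total rating, 304.00 avg revenue
  Drama: 2 records, 14.56 total rating, 561.00 avg revenue
  Romance: 1 records, 5.75 total rating, 728.00 avg revenue
  SciFi: 3 records, 20.96 total rating, 576.67 avg revenue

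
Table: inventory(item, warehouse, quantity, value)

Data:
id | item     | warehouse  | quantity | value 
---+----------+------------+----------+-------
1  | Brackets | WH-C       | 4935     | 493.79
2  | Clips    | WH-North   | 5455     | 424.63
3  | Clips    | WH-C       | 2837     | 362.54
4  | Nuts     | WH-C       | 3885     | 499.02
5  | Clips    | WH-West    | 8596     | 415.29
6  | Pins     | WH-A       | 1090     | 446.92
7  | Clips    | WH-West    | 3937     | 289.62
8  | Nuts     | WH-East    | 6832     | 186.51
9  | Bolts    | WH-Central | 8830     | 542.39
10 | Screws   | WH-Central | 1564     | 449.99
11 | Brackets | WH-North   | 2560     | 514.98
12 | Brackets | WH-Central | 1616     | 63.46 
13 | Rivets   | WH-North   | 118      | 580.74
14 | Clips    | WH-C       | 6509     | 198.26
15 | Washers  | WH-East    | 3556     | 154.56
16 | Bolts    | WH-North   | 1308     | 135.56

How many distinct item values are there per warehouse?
SELECT warehouse, COUNT(DISTINCT item)
FROM inventory
GROUP BY warehouse

Result:
  WH-A: 1 distinct
  WH-C: 3 distinct
  WH-Central: 3 distinct
  WH-East: 2 distinct
  WH-North: 4 distinct
  WH-West: 1 distinct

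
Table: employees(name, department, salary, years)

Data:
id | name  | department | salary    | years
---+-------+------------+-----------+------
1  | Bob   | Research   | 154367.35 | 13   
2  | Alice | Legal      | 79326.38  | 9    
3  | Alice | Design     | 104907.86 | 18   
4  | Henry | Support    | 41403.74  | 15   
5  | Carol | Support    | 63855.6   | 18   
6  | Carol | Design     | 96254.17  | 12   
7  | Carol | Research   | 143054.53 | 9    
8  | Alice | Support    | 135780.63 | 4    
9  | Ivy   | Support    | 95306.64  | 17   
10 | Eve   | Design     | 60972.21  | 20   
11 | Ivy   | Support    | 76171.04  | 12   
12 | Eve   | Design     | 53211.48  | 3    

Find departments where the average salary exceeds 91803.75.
SELECT department, AVG(salary)
FROM employees
GROUP BY department
HAVING AVG(salary) > 91803.75

Result:
  Research: avg=148710.94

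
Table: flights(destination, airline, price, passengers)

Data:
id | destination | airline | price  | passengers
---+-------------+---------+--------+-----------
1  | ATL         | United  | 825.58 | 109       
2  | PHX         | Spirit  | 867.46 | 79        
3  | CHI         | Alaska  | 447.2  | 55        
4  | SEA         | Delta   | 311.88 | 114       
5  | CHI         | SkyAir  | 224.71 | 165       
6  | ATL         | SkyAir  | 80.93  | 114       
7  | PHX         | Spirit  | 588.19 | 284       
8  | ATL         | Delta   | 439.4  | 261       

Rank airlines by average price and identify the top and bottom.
SELECT airline, AVG(price)
FROM flights
GROUP BY airline
ORDER BY AVG(price)

All groups:
  SkyAir: 152.82
  Delta: 375.64
  Alaska: 447.20
  Spirit: 727.83
  United: 825.58

Highest: United (825.58)
Lowest: SkyAir (152.82)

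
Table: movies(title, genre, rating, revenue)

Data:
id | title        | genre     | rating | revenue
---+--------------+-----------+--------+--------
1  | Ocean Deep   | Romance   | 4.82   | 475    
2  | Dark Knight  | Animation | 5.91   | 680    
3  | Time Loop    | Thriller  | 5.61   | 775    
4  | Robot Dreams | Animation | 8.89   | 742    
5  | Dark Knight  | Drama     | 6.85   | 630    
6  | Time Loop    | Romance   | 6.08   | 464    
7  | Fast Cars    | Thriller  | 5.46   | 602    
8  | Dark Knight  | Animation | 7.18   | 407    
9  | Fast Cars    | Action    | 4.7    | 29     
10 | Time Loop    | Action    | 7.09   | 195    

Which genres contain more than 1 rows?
SELECT genre, COUNT(*) as cnt
FROM movies
GROUP BY genre
HAVING COUNT(*) > 1

Result:
  Action: 2
  Animation: 3
  Romance: 2
  Thriller: 2

Note: HAVING filters groups after aggregation, WHERE filters rows before.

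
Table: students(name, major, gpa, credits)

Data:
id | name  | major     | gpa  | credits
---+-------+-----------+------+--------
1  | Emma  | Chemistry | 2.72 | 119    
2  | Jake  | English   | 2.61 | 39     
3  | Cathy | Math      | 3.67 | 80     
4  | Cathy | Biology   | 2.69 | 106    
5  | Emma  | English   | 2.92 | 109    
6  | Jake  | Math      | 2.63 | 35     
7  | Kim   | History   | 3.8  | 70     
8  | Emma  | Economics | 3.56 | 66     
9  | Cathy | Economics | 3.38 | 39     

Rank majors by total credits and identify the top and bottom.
SELECT major, SUM(credits)
FROM students
GROUP BY major
ORDER BY SUM(credits)

All groups:
  History: 70
  Economics: 105
  Biology: 106
  Math: 115
  Chemistry: 119
  English: 148

Highest: English (148)
Lowest: History (70)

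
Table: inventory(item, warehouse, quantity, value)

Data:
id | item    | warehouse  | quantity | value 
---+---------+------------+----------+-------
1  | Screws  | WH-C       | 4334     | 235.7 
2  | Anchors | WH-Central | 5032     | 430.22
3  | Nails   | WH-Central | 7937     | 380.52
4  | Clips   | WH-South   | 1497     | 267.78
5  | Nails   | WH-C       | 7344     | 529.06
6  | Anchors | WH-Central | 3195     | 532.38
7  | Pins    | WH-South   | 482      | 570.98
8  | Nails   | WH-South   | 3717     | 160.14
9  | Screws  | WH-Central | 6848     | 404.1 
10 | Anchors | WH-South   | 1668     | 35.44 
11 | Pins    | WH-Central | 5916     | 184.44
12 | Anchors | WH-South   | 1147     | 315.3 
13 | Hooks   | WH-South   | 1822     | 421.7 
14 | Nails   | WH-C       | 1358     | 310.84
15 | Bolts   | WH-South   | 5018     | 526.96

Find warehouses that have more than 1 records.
SELECT warehouse, COUNT(*) as cnt
FROM inventory
GROUP BY warehouse
HAVING COUNT(*) > 1

Result:
  WH-C: 3
  WH-Central: 5
  WH-South: 7

Note: HAVING filters groups after aggregation, WHERE filters rows before.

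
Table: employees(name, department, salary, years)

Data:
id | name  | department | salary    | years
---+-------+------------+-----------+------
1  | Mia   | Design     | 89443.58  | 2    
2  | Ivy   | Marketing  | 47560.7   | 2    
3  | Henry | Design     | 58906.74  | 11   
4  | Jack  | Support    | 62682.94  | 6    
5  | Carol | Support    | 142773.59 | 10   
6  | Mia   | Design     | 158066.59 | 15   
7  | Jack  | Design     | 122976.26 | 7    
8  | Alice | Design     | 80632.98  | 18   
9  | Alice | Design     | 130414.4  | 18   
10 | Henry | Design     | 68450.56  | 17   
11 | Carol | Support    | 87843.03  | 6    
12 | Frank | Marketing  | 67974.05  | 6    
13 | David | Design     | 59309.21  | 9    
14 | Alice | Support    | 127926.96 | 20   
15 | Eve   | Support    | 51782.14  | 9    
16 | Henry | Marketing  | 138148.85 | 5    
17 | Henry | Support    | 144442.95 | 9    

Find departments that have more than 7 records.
SELECT department, COUNT(*) as cnt
FROM employees
GROUP BY department
HAVING COUNT(*) > 7

Result:
  Design: 8

Note: HAVING filters groups after aggregation, WHERE filters rows before.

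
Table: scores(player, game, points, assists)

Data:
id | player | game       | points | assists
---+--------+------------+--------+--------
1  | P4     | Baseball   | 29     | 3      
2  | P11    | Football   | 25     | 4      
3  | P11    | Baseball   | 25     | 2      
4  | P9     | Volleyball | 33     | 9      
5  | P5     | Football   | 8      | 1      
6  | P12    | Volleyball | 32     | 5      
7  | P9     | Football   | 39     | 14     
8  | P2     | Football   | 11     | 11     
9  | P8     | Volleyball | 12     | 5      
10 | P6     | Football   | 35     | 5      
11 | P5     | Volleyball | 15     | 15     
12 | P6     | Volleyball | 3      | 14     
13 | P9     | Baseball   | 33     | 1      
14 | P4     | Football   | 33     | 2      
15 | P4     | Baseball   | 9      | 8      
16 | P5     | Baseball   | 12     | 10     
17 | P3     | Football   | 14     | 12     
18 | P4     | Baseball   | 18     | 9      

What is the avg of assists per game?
SELECT game, AVG(assists) as result
FROM scores
GROUP BY game

Result:
  Baseball: 5.50
  Football: 7.00
  Volleyball: 9.60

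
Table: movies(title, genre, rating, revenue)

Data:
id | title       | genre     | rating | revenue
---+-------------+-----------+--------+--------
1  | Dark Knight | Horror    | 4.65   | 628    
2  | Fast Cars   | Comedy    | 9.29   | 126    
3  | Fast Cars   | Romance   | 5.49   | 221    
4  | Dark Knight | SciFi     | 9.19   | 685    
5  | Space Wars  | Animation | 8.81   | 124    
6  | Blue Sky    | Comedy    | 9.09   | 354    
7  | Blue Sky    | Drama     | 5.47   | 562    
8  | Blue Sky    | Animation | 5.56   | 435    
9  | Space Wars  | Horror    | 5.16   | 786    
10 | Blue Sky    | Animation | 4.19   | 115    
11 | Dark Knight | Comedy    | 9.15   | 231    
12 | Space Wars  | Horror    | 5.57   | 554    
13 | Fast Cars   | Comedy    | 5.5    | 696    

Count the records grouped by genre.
SELECT genre, COUNT(*) as count
FROM movies
GROUP BY genre

Result:
  Animation: 3
  Comedy: 4
  Drama: 1
  Horror: 3
  Romance: 1
  SciFi: 1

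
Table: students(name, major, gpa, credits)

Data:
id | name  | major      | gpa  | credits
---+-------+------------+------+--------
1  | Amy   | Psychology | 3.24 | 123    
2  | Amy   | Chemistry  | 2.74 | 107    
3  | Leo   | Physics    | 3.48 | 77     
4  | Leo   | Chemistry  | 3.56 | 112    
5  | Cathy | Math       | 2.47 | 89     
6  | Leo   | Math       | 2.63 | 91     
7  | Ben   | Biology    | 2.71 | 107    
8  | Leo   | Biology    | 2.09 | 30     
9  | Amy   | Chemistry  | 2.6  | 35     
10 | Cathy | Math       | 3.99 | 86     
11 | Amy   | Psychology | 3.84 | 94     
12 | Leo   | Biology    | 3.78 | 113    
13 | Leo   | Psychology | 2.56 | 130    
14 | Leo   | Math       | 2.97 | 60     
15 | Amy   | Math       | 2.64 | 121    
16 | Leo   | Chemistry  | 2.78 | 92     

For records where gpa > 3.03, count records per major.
SELECT major, COUNT(*)
FROM students
WHERE gpa > 3.03
GROUP BY major

Note: WHERE filters rows before grouping.

Result:
  Biology: 1
  Chemistry: 1
  Math: 1
  Physics: 1
  Psychology: 2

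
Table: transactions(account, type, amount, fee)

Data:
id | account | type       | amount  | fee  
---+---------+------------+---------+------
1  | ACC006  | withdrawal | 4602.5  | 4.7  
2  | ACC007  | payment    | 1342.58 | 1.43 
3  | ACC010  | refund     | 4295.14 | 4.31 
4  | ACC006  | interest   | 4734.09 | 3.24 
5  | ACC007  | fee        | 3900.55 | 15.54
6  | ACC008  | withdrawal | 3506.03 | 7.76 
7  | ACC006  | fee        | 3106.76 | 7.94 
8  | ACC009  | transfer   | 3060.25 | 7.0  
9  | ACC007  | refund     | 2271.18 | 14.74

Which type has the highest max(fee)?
SELECT type, MAX(fee) as val
FROM transactions
GROUP BY type
ORDER BY val DESC
LIMIT 1

Result: fee with max(fee) = 15.54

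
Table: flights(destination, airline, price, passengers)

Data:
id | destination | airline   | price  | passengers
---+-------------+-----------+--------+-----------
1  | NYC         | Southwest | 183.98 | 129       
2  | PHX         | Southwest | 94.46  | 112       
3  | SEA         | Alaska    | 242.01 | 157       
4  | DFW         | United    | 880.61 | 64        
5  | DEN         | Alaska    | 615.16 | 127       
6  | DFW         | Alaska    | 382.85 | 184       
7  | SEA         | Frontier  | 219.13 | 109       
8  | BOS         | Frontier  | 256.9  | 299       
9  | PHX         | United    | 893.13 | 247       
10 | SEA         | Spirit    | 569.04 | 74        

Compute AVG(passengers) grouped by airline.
SELECT airline, AVG(passengers) as result
FROM flights
GROUP BY airline

Result:
  Alaska: 156.00
  Frontier: 204.00
  Southwest: 120.50
  Spirit: 74.00
  United: 155.50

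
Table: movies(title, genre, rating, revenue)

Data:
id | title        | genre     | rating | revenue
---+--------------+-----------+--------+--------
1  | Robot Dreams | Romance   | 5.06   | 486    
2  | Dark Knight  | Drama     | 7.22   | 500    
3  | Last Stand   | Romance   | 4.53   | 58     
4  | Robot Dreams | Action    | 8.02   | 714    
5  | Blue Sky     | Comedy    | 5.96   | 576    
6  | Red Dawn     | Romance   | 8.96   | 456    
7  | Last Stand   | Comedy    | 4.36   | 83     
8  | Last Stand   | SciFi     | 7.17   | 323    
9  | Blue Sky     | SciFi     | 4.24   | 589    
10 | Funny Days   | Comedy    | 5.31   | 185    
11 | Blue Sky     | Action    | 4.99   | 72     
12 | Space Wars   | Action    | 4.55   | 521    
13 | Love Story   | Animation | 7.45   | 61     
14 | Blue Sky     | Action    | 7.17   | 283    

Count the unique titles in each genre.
SELECT genre, COUNT(DISTINCT title)
FROM movies
GROUP BY genre

Result:
  Action: 3 distinct
  Animation: 1 distinct
  Comedy: 3 distinct
  Drama: 1 distinct
  Romance: 3 distinct
  SciFi: 2 distinct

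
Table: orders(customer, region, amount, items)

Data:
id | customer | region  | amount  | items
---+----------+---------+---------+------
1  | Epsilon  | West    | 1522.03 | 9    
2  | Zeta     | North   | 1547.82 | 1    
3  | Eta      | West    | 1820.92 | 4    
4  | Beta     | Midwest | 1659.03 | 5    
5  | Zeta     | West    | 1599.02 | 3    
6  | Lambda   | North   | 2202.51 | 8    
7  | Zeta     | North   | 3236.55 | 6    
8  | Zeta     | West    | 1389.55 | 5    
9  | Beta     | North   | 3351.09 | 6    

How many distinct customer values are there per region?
SELECT region, COUNT(DISTINCT customer)
FROM orders
GROUP BY region

Result:
  Midwest: 1 distinct
  North: 3 distinct
  West: 3 distinct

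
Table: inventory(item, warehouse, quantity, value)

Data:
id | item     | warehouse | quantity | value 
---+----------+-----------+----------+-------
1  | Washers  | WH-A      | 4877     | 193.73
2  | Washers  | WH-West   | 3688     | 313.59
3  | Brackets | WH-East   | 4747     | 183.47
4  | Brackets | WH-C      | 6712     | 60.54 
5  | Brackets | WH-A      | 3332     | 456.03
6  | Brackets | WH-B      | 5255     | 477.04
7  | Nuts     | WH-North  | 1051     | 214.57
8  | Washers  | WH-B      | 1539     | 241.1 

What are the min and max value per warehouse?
SELECT warehouse, MIN(value), MAX(value)
FROM inventory
GROUP BY warehouse

Result:
  WH-A: min=193.73, max=456.03
  WH-B: min=241.10, max=477.04
  WH-C: min=60.54, max=60.54
  WH-East: min=183.47, max=183.47
  WH-North: min=214.57, max=214.57
  WH-West: min=313.59, max=313.59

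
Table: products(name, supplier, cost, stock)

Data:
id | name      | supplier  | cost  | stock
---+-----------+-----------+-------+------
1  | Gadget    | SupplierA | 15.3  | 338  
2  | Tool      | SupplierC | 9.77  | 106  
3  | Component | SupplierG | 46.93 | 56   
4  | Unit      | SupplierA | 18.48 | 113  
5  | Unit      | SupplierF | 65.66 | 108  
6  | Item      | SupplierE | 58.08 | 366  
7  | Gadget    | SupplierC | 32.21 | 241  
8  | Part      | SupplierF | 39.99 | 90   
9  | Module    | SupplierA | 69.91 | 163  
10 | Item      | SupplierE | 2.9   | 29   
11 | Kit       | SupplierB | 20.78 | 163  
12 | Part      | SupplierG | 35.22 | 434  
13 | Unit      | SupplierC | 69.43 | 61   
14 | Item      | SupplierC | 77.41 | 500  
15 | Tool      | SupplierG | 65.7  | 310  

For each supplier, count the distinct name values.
SELECT supplier, COUNT(DISTINCT name)
FROM products
GROUP BY supplier

Result:
  SupplierA: 3 distinct
  SupplierB: 1 distinct
  SupplierC: 4 distinct
  SupplierE: 1 distinct
  SupplierF: 2 distinct
  SupplierG: 3 distinct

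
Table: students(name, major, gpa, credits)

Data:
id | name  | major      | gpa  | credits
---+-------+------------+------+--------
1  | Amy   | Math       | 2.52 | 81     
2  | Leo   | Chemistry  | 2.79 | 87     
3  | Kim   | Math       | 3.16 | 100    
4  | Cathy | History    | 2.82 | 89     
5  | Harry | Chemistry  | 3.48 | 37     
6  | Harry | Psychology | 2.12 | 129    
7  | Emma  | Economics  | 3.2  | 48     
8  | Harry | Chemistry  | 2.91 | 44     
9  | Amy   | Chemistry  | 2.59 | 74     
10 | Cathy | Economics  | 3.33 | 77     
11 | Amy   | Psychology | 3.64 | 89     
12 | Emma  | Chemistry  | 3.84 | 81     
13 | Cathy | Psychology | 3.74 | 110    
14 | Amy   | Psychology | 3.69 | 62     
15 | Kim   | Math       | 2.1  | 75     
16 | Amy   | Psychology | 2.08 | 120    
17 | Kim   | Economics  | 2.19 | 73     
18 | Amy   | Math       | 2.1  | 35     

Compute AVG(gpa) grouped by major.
SELECT major, AVG(gpa) as result
FROM students
GROUP BY major

Result:
  Chemistry: 3.12
  Economics: 2.91
  History: 2.82
  Math: 2.47
  Psychology: 3.05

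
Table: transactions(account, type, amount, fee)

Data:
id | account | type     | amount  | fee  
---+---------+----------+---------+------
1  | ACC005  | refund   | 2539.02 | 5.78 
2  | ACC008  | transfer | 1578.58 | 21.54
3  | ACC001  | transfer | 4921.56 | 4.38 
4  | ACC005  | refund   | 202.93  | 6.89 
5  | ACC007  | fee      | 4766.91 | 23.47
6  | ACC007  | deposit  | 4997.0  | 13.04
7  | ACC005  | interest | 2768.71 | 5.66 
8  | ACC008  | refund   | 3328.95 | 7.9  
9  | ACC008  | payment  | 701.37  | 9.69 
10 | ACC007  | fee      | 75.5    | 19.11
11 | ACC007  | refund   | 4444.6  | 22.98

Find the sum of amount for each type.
SELECT type, SUM(amount) as result
FROM transactions
GROUP BY type

Result:
  deposit: 4997.00
  fee: 4842.41
  interest: 2768.71
  payment: 701.37
  refund: 10515.50
  transfer: 6500.14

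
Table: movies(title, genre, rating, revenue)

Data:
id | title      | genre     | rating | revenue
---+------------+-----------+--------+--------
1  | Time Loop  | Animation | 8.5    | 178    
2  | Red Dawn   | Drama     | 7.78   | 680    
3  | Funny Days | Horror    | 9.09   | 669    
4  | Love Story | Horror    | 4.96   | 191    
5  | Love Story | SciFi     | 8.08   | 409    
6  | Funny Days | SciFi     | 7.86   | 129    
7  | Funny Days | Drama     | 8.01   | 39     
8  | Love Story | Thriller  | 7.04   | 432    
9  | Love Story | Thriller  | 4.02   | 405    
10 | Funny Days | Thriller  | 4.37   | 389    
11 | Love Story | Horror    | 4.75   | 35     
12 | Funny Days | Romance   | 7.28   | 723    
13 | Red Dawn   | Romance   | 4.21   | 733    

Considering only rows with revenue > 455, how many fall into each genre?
SELECT genre, COUNT(*)
FROM movies
WHERE revenue > 455
GROUP BY genre

Note: WHERE filters rows before grouping.

Result:
  Drama: 1
  Horror: 1
  Romance: 2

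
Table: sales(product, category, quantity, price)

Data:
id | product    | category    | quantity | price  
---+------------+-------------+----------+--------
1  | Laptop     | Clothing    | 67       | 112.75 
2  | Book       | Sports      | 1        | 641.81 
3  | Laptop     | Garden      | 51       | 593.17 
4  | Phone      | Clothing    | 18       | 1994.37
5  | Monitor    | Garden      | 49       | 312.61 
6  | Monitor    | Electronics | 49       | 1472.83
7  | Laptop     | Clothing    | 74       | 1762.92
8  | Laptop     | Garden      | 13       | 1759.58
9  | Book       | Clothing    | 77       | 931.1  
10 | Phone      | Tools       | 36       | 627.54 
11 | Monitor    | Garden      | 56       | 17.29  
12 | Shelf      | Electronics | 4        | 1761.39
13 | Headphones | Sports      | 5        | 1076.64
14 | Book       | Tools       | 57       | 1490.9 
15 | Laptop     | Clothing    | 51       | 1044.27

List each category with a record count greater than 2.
SELECT category, COUNT(*) as cnt
FROM sales
GROUP BY category
HAVING COUNT(*) > 2

Result:
  Clothing: 5
  Garden: 4

Note: HAVING filters groups after aggregation, WHERE filters rows before.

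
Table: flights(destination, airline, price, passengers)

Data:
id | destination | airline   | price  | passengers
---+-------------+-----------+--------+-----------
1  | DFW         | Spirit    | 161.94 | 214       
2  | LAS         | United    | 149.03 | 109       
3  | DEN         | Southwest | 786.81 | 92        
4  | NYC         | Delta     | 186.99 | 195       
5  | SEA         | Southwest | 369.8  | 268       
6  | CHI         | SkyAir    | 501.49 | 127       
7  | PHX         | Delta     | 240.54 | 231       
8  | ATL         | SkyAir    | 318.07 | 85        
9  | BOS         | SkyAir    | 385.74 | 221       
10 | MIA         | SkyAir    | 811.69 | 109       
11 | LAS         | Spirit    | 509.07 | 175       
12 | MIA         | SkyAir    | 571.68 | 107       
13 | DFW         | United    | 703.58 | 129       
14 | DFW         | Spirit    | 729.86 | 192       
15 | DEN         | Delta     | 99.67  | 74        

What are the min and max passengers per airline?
SELECT airline, MIN(passengers), MAX(passengers)
FROM flights
GROUP BY airline

Result:
  Delta: min=74, max=231
  SkyAir: min=85, max=221
  Southwest: min=92, max=268
  Spirit: min=175, max=214
  United: min=109, max=129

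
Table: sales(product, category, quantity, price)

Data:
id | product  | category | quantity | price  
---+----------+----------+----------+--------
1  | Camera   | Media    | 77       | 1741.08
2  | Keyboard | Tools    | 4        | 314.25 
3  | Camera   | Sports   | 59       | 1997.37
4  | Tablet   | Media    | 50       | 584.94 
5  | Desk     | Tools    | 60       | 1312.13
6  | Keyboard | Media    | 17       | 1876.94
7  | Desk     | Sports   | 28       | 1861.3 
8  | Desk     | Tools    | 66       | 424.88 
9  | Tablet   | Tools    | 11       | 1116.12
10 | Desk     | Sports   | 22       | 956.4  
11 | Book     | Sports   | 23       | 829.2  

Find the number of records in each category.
SELECT category, COUNT(*) as count
FROM sales
GROUP BY category

Result:
  Media: 3
  Sports: 4
  Tools: 4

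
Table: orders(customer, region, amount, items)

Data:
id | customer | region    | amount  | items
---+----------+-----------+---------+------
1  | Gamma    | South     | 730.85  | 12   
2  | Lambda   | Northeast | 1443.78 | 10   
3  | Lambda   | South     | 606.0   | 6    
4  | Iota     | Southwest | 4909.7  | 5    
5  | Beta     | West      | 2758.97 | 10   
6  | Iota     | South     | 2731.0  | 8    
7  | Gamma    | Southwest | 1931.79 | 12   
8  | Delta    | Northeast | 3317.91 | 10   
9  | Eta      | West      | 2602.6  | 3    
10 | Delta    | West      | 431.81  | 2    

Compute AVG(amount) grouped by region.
SELECT region, AVG(amount) as result
FROM orders
GROUP BY region

Result:
  Northeast: 2380.85
  South: 1355.95
  Southwest: 3420.75
  West: 1931.13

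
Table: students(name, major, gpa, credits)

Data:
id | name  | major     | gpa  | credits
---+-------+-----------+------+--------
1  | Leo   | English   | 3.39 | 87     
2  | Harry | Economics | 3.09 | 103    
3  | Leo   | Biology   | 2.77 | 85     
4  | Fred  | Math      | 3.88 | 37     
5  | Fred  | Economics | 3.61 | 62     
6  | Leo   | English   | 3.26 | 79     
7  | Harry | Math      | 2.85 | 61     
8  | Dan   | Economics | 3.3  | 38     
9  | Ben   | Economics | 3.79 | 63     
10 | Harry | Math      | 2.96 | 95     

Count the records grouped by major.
SELECT major, COUNT(*) as count
FROM students
GROUP BY major

Result:
  Biology: 1
  Economics: 4
  English: 2
  Math: 3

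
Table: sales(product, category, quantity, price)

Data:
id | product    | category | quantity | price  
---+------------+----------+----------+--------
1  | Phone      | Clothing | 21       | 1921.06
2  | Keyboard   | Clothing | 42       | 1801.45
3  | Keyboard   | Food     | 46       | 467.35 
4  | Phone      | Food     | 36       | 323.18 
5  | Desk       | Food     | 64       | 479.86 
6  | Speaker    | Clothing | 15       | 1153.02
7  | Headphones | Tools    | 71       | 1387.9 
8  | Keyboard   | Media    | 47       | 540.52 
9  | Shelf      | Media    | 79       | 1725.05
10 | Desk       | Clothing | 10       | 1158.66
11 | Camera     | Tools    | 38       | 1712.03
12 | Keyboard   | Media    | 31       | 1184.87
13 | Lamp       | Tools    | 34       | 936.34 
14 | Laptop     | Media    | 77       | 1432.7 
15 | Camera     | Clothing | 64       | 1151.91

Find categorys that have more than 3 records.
SELECT category, COUNT(*) as cnt
FROM sales
GROUP BY category
HAVING COUNT(*) > 3

Result:
  Clothing: 5
  Media: 4

Note: HAVING filters groups after aggregation, WHERE filters rows before.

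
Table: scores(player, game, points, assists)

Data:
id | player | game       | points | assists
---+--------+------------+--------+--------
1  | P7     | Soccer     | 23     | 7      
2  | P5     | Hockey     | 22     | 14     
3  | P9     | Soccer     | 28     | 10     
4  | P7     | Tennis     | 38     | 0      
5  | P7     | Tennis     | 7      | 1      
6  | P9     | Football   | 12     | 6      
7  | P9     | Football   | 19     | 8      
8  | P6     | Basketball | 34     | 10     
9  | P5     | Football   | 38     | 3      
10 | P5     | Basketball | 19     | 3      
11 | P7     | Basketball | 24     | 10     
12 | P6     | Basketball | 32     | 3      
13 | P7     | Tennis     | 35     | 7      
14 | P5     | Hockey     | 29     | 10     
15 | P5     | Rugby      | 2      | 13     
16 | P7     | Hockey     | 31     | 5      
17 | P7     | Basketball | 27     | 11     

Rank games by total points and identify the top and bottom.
SELECT game, SUM(points)
FROM scores
GROUP BY game
ORDER BY SUM(points)

All groups:
  Rugby: 2
  Soccer: 51
  Football: 69
  Tennis: 80
  Hockey: 82
  Basketball: 136

Highest: Basketball (136)
Lowest: Rugby (2)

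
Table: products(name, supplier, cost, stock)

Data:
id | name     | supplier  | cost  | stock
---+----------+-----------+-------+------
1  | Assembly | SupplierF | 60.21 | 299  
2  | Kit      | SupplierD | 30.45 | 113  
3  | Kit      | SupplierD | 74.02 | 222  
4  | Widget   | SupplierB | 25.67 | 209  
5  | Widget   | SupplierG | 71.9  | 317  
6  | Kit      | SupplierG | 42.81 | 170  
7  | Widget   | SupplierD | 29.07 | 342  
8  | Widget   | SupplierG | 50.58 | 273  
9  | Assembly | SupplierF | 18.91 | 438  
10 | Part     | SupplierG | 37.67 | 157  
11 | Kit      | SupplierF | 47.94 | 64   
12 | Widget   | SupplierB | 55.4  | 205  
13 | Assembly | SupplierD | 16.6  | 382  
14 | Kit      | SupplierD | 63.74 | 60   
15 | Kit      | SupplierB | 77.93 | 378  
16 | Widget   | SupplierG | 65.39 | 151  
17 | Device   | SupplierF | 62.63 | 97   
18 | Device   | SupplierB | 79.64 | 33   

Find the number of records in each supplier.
SELECT supplier, COUNT(*) as count
FROM products
GROUP BY supplier

Result:
  SupplierB: 4
  SupplierD: 5
  SupplierF: 4
  SupplierG: 5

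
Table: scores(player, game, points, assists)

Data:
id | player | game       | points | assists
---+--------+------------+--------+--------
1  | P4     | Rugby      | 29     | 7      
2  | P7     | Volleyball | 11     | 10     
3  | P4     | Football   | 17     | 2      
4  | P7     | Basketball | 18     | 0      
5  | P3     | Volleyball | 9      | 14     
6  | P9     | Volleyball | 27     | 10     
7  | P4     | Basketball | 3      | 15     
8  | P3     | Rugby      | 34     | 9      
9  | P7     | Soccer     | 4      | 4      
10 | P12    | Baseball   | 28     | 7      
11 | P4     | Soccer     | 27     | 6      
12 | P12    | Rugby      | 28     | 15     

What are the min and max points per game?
SELECT game, MIN(points), MAX(points)
FROM scores
GROUP BY game

Result:
  Baseball: min=28, max=28
  Basketball: min=3, max=18
  Football: min=17, max=17
  Rugby: min=28, max=34
  Soccer: min=4, max=27
  Volleyball: min=9, max=27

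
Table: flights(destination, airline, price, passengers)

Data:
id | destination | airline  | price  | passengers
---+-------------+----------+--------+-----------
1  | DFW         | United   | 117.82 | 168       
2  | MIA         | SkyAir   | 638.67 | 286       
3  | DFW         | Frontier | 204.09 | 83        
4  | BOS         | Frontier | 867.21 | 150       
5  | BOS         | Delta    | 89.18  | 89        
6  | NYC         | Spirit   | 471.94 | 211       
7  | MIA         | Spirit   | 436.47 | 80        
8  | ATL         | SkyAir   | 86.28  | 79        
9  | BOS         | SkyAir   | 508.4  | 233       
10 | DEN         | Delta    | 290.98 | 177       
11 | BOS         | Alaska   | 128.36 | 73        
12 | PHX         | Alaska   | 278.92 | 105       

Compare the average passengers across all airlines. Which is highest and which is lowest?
SELECT airline, AVG(passengers)
FROM flights
GROUP BY airline
ORDER BY AVG(passengers)

All groups:
  Alaska: 89.00
  Frontier: 116.50
  Delta: 133.00
  Spirit: 145.50
  United: 168.00
  SkyAir: 199.33

Highest: SkyAir (199.33)
Lowest: Alaska (89.00)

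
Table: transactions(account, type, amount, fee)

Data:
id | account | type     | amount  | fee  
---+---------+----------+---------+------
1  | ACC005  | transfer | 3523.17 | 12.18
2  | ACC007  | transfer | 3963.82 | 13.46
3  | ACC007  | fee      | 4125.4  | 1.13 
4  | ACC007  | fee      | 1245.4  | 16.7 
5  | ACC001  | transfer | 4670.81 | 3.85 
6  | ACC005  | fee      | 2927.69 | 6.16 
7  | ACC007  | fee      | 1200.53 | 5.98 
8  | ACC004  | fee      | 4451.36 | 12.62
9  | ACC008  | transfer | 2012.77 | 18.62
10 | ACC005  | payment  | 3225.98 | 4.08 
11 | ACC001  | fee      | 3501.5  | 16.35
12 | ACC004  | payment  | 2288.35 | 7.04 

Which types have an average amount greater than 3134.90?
SELECT type, AVG(amount)
FROM transactions
GROUP BY type
HAVING AVG(amount) > 3134.90

Result:
  transfer: avg=3542.64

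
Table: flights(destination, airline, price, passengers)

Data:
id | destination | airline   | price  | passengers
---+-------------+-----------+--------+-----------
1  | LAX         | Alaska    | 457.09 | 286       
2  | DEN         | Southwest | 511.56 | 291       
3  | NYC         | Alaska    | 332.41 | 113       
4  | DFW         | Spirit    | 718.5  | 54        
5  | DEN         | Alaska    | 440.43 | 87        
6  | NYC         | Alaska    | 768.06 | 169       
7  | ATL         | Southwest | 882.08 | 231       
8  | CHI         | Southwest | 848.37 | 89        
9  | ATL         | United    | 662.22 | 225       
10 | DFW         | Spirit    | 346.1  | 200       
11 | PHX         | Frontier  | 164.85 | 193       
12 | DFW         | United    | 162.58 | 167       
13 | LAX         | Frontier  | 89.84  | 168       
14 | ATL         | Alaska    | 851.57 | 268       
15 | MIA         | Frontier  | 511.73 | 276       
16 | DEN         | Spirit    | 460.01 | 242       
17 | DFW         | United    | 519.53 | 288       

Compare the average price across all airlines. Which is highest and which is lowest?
SELECT airline, AVG(price)
FROM flights
GROUP BY airline
ORDER BY AVG(price)

All groups:
  Frontier: 255.47
  United: 448.11
  Spirit: 508.20
  Alaska: 569.91
  Southwest: 747.34

Highest: Southwest (747.34)
Lowest: Frontier (255.47)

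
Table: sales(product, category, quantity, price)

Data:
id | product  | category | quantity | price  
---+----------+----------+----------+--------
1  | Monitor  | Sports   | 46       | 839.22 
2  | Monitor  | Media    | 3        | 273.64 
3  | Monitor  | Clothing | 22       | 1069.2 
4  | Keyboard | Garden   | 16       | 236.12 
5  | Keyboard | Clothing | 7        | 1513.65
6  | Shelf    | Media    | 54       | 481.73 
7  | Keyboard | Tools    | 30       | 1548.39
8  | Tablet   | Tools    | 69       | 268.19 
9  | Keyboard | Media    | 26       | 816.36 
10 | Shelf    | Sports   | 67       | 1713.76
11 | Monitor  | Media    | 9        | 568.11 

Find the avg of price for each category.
SELECT category, AVG(price) as result
FROM sales
GROUP BY category

Result:
  Clothing: 1291.43
  Garden: 236.12
  Media: 534.96
  Sports: 1276.49
  Tools: 908.29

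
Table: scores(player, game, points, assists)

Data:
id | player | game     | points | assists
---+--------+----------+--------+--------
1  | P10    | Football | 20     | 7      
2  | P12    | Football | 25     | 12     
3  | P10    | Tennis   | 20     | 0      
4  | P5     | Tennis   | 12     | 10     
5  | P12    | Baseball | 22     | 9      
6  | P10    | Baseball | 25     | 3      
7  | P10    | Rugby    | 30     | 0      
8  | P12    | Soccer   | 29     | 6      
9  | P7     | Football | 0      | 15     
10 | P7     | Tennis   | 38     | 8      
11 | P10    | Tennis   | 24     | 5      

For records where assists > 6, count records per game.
SELECT game, COUNT(*)
FROM scores
WHERE assists > 6
GROUP BY game

Note: WHERE filters rows before grouping.

Result:
  Baseball: 1
  Football: 3
  Tennis: 2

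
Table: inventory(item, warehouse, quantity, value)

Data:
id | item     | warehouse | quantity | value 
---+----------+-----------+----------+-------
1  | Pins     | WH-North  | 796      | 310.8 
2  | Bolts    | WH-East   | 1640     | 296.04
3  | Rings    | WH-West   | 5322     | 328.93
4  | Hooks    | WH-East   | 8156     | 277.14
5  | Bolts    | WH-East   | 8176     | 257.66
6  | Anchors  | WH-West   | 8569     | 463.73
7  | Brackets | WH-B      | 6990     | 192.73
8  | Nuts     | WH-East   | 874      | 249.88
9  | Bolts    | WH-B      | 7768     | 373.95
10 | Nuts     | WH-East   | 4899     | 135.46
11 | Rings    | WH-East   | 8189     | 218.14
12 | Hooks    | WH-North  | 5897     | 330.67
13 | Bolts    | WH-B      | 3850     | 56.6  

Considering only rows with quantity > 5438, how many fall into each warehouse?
SELECT warehouse, COUNT(*)
FROM inventory
WHERE quantity > 5438
GROUP BY warehouse

Note: WHERE filters rows before grouping.

Result:
  WH-B: 2
  WH-East: 3
  WH-North: 1
  WH-West: 1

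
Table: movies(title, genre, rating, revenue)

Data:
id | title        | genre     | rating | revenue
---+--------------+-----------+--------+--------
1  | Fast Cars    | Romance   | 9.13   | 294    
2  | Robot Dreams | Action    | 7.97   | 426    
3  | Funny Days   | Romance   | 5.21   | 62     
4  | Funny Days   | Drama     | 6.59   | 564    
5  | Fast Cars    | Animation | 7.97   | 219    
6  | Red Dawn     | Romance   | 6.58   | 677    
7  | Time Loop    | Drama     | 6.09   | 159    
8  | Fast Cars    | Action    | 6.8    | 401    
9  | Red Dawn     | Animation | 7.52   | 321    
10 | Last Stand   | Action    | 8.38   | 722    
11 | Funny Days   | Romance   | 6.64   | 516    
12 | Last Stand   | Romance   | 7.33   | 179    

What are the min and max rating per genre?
SELECT genre, MIN(rating), MAX(rating)
FROM movies
GROUP BY genre

Result:
  Action: min=6.80, max=8.38
  Animation: min=7.52, max=7.97
  Drama: min=6.09, max=6.59
  Romance: min=5.21, max=9.13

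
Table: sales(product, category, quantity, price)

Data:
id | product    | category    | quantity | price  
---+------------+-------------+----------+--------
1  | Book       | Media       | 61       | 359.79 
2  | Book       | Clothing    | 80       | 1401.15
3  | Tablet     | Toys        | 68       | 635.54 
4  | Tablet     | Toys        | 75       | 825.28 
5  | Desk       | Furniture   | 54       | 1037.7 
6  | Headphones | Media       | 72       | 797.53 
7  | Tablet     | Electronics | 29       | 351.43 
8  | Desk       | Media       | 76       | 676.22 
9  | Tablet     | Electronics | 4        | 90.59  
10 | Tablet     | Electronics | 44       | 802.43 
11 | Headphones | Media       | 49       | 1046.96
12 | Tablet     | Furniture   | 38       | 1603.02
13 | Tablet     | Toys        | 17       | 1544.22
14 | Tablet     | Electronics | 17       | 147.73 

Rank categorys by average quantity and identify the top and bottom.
SELECT category, AVG(quantity)
FROM sales
GROUP BY category
ORDER BY AVG(quantity)

All groups:
  Electronics: 23.50
  Furniture: 46.00
  Toys: 53.33
  Media: 64.50
  Clothing: 80.00

Highest: Clothing (80.00)
Lowest: Electronics (23.50)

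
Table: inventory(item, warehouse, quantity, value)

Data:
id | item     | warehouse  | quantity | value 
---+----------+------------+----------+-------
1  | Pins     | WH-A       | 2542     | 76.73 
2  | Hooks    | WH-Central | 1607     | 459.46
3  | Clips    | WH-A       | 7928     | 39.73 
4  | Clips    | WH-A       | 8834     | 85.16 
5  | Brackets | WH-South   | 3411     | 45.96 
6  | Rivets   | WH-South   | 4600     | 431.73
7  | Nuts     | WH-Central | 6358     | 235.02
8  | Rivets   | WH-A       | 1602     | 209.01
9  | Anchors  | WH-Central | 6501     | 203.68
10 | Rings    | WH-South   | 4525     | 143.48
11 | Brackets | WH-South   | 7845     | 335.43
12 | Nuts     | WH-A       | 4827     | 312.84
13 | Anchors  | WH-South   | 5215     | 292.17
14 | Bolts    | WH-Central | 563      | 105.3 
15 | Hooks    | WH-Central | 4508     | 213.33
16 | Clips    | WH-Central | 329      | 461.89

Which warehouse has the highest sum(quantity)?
SELECT warehouse, SUM(quantity) as val
FROM inventory
GROUP BY warehouse
ORDER BY val DESC
LIMIT 1

Result: WH-A with sum(quantity) = 25733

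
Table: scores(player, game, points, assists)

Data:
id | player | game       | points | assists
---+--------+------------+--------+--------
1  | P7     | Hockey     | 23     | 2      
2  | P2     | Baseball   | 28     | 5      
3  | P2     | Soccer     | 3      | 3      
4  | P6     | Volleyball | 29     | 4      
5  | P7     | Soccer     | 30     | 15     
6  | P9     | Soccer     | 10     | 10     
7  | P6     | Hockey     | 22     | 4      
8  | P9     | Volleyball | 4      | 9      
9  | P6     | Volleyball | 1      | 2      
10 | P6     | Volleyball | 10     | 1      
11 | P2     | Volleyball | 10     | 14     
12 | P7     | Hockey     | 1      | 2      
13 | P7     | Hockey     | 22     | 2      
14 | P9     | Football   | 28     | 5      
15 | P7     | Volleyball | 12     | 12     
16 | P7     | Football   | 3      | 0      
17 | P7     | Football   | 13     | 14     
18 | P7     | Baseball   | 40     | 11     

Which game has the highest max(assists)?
SELECT game, MAX(assists) as val
FROM scores
GROUP BY game
ORDER BY val DESC
LIMIT 1

Result: Soccer with max(assists) = 15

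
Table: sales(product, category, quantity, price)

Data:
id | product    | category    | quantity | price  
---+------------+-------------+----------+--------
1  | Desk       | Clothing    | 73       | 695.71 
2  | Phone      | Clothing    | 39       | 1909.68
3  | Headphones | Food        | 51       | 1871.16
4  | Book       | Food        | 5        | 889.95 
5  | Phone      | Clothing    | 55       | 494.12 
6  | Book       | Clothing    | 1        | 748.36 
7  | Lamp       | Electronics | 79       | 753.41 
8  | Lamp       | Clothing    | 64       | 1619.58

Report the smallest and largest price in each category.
SELECT category, MIN(price), MAX(price)
FROM sales
GROUP BY category

Result:
  Clothing: min=494.12, max=1909.68
  Electronics: min=753.41, max=753.41
  Food: min=889.95, max=1871.16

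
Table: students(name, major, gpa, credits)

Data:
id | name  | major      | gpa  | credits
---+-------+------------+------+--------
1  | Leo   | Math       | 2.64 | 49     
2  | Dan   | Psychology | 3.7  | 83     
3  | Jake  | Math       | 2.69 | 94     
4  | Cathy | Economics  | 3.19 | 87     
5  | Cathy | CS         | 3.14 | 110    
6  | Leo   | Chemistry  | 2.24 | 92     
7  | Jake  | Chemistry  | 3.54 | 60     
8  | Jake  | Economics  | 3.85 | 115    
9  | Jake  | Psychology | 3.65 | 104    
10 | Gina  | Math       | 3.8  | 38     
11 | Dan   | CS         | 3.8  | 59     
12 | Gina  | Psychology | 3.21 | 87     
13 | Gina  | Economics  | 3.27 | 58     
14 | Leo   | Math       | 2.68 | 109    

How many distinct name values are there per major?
SELECT major, COUNT(DISTINCT name)
FROM students
GROUP BY major

Result:
  CS: 2 distinct
  Chemistry: 2 distinct
  Economics: 3 distinct
  Math: 3 distinct
  Psychology: 3 distinct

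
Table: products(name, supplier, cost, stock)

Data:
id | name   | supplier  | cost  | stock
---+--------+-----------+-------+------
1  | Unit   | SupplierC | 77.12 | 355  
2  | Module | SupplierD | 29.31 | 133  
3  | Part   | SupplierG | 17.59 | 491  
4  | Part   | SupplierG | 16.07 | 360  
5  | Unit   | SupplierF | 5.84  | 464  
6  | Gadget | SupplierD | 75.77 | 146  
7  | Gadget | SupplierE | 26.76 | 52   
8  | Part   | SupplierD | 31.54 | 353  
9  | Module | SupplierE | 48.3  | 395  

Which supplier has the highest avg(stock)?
SELECT supplier, AVG(stock) as val
FROM products
GROUP BY supplier
ORDER BY val DESC
LIMIT 1

Result: SupplierF with avg(stock) = 464.00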